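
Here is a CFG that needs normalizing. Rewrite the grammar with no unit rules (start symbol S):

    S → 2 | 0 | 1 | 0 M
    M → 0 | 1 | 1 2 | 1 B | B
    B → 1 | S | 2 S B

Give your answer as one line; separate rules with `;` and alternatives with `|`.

S → 2 | 0 | 1 | 0 M; M → 1 | 2 S B | 2 | 0 | 0 M | 1 2 | 1 B; B → 1 | 2 S B | 2 | 0 | 0 M

Unit pairs: B ⇒* {S}; M ⇒* {B, S}.
For each unit pair (A, B), copy every non-unit production of B to A, then drop all unit productions.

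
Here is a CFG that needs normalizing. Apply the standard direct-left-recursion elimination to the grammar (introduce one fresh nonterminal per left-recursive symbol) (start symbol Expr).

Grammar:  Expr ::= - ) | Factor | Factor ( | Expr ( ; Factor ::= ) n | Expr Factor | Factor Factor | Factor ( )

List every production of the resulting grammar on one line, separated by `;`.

Expr ::= - ) Expr1 | Factor Expr1 | Factor ( Expr1; Factor ::= ) n Factor1 | Expr Factor Factor1; Expr1 ::= ( Expr1 | epsilon; Factor1 ::= Factor Factor1 | ( ) Factor1 | epsilon

Directly left-recursive nonterminals: Expr, Factor.
For Expr: α = {(}, β = {- ), Factor, Factor (}. Rewrite as Expr → β Expr1 and Expr1 → α Expr1 | ε.
For Factor: α = {Factor, ( )}, β = {) n, Expr Factor}. Rewrite as Factor → β Factor1 and Factor1 → α Factor1 | ε.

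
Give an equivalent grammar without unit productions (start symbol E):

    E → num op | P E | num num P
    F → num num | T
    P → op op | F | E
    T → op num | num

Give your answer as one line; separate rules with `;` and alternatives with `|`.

E → num op | P E | num num P; F → num num | op num | num; P → num op | P E | num num P | num num | op op | op num | num; T → op num | num

Unit pairs: F ⇒* {T}; P ⇒* {E, F, T}.
Replace each nonterminal's rules with the union of the non-unit rules of every nonterminal it unit-derives.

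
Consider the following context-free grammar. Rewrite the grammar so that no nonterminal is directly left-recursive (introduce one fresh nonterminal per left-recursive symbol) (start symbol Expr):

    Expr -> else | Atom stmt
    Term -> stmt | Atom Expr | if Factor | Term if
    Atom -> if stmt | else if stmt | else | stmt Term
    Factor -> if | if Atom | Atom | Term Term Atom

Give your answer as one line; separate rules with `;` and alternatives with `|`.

Left recursion appears on Term.
For Term: α = {if}, β = {stmt, Atom Expr, if Factor}. Rewrite as Term → β Term1 and Term1 → α Term1 | ε.

Expr -> else | Atom stmt; Term -> stmt Term1 | Atom Expr Term1 | if Factor Term1; Atom -> if stmt | else if stmt | else | stmt Term; Factor -> if | if Atom | Atom | Term Term Atom; Term1 -> if Term1 | ε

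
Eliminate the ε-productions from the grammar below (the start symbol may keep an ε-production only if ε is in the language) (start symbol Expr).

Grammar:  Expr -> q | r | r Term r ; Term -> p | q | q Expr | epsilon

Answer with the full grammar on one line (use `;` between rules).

Expr -> q | r | r Term r | r r; Term -> p | q | q Expr

Nullable nonterminals: {Term}.
ε ∉ L(G), so no ε-production is kept.
Expand every rule over subsets of its nullable positions: Expr → r Term r gives r Term r | r r.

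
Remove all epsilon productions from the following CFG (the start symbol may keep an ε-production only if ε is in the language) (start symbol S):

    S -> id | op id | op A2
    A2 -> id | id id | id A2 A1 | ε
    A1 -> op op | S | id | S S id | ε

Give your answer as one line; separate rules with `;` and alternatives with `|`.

S -> id | op id | op A2 | op; A2 -> id | id id | id A2 A1 | id A2 | id A1; A1 -> op op | S | id | S S id

The nullable symbols are {A1, A2}.
ε ∉ L(G), so no ε-production is kept.
Expand every rule over subsets of its nullable positions: S → op A2 gives op A2 | op. A2 → id A2 A1 gives id A2 A1 | id A2 | id A1.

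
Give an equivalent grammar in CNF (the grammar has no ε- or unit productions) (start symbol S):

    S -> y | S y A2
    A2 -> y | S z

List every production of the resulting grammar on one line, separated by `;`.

Introduce a nonterminal for each terminal appearing in a rule of length ≥ 2: X1 → y, X2 → z.
Binarize each right-hand side of length ≥ 3 by chaining fresh nonterminals (Y1, Y2, …): affected rules were S → S X1 A2.

S -> y | S Y1; A2 -> y | S X2; X1 -> y; X2 -> z; Y1 -> X1 A2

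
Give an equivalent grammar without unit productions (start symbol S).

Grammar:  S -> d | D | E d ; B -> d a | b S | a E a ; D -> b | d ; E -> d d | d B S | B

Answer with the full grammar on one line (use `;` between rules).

Unit pairs: E ⇒* {B}; S ⇒* {D}.
Replace each nonterminal's rules with the union of the non-unit rules of every nonterminal it unit-derives.

S -> b | d | E d; B -> d a | b S | a E a; D -> b | d; E -> d a | b S | a E a | d d | d B S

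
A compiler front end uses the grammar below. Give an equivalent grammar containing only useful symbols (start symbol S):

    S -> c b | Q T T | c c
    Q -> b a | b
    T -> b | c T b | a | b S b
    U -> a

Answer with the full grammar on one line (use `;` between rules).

Generating nonterminals: {Q, S, T, U}.
Reachable from S after that: {Q, S, T}.
Removed useless symbols: {U} and every production mentioning them.

S -> c b | Q T T | c c; Q -> b a | b; T -> b | c T b | a | b S b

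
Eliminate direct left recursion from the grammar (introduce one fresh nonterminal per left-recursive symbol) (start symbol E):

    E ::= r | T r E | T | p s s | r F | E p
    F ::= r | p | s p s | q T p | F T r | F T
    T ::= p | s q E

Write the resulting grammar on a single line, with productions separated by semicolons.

E ::= r E' | T r E E' | T E' | p s s E' | r F E'; F ::= r F' | p F' | s p s F' | q T p F'; T ::= p | s q E; E' ::= p E' | ε; F' ::= T r F' | T F' | ε

Left recursion appears on E, F.
For E: α = {p}, β = {r, T r E, T, p s s, r F}. Rewrite as E → β E' and E' → α E' | ε.
For F: α = {T r, T}, β = {r, p, s p s, q T p}. Rewrite as F → β F' and F' → α F' | ε.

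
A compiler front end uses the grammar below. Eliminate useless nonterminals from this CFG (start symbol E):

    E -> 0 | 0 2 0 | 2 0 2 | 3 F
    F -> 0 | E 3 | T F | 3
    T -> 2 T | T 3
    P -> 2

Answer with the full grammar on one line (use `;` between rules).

Generating nonterminals: {E, F, P}.
Reachable from E after that: {E, F}.
Removed useless symbols: {P, T} and every production mentioning them.

E -> 0 | 0 2 0 | 2 0 2 | 3 F; F -> 0 | E 3 | 3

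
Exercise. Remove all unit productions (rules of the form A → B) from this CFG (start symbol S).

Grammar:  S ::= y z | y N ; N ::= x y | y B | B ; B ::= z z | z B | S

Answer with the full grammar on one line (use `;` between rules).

S ::= y z | y N; N ::= z z | z B | y z | y N | x y | y B; B ::= z z | z B | y z | y N

Unit pairs: B ⇒* {S}; N ⇒* {B, S}.
Replace each nonterminal's rules with the union of the non-unit rules of every nonterminal it unit-derives.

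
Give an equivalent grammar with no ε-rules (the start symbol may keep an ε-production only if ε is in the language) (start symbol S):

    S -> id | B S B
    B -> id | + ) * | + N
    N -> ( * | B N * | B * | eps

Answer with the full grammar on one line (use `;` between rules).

Nullable set = {N}.
ε ∉ L(G), so no ε-production is kept.
Add the nullable-subset variants: B → + N gives + N | +. N → B N * gives B N * | B *.

S -> id | B S B; B -> id | + ) * | + N | +; N -> ( * | B N * | B *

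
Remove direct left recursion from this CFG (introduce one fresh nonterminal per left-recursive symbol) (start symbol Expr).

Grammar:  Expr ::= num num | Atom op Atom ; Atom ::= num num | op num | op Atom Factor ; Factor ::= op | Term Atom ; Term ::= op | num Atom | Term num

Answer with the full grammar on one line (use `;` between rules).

Directly left-recursive nonterminal: Term.
For Term: α = {num}, β = {op, num Atom}. Rewrite as Term → β Term1 and Term1 → α Term1 | ε.

Expr ::= num num | Atom op Atom; Atom ::= num num | op num | op Atom Factor; Factor ::= op | Term Atom; Term ::= op Term1 | num Atom Term1; Term1 ::= num Term1 | ε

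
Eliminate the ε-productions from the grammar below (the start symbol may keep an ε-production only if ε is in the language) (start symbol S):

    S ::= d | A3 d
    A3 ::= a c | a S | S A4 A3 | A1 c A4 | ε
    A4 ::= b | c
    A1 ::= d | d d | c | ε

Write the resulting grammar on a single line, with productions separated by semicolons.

S ::= d | A3 d; A3 ::= a c | a S | S A4 A3 | S A4 | A1 c A4 | c A4; A4 ::= b | c; A1 ::= d | d d | c

Nullable nonterminals: {A1, A3}.
ε ∉ L(G), so no ε-production is kept.
For each production, add variants omitting each subset of nullable occurrences: A3 → S A4 A3 gives S A4 A3 | S A4. A3 → A1 c A4 gives A1 c A4 | c A4.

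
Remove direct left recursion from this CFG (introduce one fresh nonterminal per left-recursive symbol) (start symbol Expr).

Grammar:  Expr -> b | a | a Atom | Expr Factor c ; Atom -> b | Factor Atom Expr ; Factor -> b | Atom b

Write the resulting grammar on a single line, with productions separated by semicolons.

Expr -> b Expr1 | a Expr1 | a Atom Expr1; Atom -> b | Factor Atom Expr; Factor -> b | Atom b; Expr1 -> Factor c Expr1 | epsilon

Directly left-recursive nonterminal: Expr.
For Expr: α = {Factor c}, β = {b, a, a Atom}. Rewrite as Expr → β Expr1 and Expr1 → α Expr1 | ε.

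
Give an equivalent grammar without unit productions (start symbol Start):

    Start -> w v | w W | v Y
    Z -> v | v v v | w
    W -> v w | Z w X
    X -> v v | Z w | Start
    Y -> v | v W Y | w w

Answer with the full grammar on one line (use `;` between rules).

Unit pairs: X ⇒* {Start}.
Replace each nonterminal's rules with the union of the non-unit rules of every nonterminal it unit-derives.

Start -> w v | w W | v Y; Z -> v | v v v | w; W -> v w | Z w X; X -> w v | w W | v Y | v v | Z w; Y -> v | v W Y | w w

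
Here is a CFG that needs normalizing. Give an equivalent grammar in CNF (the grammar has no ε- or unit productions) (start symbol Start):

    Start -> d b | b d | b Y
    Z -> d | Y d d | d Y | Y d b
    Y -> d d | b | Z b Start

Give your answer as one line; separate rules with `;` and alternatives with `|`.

Introduce a nonterminal for each terminal appearing in a rule of length ≥ 2: X1 → d, X2 → b.
Binarize each right-hand side of length ≥ 3 by chaining fresh nonterminals (Y1, Y2, …): affected rules were Z → Y X1 X1; Z → Y X1 X2; Y → Z X2 Start.

Start -> X1 X2 | X2 X1 | X2 Y; Z -> d | Y Y1 | X1 Y | Y Y2; Y -> X1 X1 | b | Z Y3; X1 -> d; X2 -> b; Y1 -> X1 X1; Y2 -> X1 X2; Y3 -> X2 Start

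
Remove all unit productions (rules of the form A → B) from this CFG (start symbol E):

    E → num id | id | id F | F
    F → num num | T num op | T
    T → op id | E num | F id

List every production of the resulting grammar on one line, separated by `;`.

Unit pairs: E ⇒* {F, T}; F ⇒* {T}.
For each unit pair (A, B), copy every non-unit production of B to A, then drop all unit productions.

E → num id | id | id F | num num | T num op | op id | E num | F id; F → num num | T num op | op id | E num | F id; T → op id | E num | F id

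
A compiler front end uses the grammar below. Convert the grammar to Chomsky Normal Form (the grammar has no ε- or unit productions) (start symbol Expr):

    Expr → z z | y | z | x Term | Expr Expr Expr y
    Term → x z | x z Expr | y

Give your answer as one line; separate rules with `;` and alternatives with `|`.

Introduce a nonterminal for each terminal appearing in a rule of length ≥ 2: X1 → z, X2 → x, X3 → y.
Binarize each right-hand side of length ≥ 3 by chaining fresh nonterminals (Y1, Y2, …): affected rules were Expr → Expr Expr Expr X3; Term → X2 X1 Expr.

Expr → X1 X1 | y | z | X2 Term | Expr Y1; Term → X2 X1 | X2 Y3 | y; X1 → z; X2 → x; X3 → y; Y1 → Expr Y2; Y2 → Expr X3; Y3 → X1 Expr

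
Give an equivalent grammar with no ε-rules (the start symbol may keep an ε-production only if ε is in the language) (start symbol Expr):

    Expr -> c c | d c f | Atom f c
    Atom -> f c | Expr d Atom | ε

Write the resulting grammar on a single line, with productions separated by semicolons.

The nullable symbols are {Atom}.
ε ∉ L(G), so no ε-production is kept.
For each production, add variants omitting each subset of nullable occurrences: Expr → Atom f c gives Atom f c | f c. Atom → Expr d Atom gives Expr d Atom | Expr d.

Expr -> c c | d c f | Atom f c | f c; Atom -> f c | Expr d Atom | Expr d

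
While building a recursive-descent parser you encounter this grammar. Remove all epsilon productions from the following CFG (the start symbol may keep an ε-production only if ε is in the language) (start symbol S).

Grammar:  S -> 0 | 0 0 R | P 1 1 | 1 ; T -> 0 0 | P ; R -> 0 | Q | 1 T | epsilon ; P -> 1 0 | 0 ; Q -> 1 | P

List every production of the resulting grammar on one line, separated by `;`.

Nullable nonterminals: {R}.
ε ∉ L(G), so no ε-production is kept.
Expand every rule over subsets of its nullable positions: S → 0 0 R gives 0 0 R | 0 0.

S -> 0 | 0 0 R | 0 0 | P 1 1 | 1; T -> 0 0 | P; R -> 0 | Q | 1 T; P -> 1 0 | 0; Q -> 1 | P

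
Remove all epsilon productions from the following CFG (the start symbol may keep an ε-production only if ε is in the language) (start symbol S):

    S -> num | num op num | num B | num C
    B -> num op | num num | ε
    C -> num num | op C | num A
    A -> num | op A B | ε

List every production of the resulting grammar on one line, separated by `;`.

S -> num | num op num | num B | num C; B -> num op | num num; C -> num num | op C | num A | num; A -> num | op A B | op A | op B | op

The nullable symbols are {A, B}.
ε ∉ L(G), so no ε-production is kept.
Expand every rule over subsets of its nullable positions: C → num A gives num A | num. A → op A B gives op A B | op A | op B | op.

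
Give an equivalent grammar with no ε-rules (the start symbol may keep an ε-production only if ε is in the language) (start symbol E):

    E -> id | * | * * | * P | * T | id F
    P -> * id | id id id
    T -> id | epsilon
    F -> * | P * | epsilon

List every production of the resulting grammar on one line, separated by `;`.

E -> id | * | * * | * P | * T | id F; P -> * id | id id id; T -> id; F -> * | P *

Nullable nonterminals: {F, T}.
ε ∉ L(G), so no ε-production is kept.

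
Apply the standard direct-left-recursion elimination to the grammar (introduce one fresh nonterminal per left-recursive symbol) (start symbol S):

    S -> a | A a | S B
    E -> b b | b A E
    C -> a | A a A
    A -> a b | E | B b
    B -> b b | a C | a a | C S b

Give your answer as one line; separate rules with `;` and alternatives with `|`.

S -> a S' | A a S'; E -> b b | b A E; C -> a | A a A; A -> a b | E | B b; B -> b b | a C | a a | C S b; S' -> B S' | ε

Left recursion appears on S.
For S: α = {B}, β = {a, A a}. Rewrite as S → β S' and S' → α S' | ε.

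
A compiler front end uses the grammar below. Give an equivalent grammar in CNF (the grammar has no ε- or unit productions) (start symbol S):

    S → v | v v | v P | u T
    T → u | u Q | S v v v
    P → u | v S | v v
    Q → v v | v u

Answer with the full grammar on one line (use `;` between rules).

Introduce a nonterminal for each terminal appearing in a rule of length ≥ 2: X1 → v, X2 → u.
Binarize each right-hand side of length ≥ 3 by chaining fresh nonterminals (Y1, Y2, …): affected rules were T → S X1 X1 X1.

S → v | X1 X1 | X1 P | X2 T; T → u | X2 Q | S Y1; P → u | X1 S | X1 X1; Q → X1 X1 | X1 X2; X1 → v; X2 → u; Y1 → X1 Y2; Y2 → X1 X1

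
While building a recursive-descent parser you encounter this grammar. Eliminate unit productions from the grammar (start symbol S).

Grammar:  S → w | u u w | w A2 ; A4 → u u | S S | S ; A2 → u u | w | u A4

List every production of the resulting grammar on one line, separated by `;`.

S → w | u u w | w A2; A4 → u u | S S | w | u u w | w A2; A2 → u u | w | u A4

Unit pairs: A4 ⇒* {S}.
For every A with A ⇒* B via unit rules, add B's non-unit alternatives to A; then delete every rule of the form X → Y.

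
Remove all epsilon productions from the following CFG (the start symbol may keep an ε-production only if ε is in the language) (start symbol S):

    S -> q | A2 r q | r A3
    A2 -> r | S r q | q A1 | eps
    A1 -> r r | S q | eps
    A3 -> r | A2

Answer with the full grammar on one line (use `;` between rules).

Nullable set = {A1, A2, A3}.
ε ∉ L(G), so no ε-production is kept.
For each production, add variants omitting each subset of nullable occurrences: S → A2 r q gives A2 r q | r q. S → r A3 gives r A3 | r. A2 → q A1 gives q A1 | q.

S -> q | A2 r q | r q | r A3 | r; A2 -> r | S r q | q A1 | q; A1 -> r r | S q; A3 -> r | A2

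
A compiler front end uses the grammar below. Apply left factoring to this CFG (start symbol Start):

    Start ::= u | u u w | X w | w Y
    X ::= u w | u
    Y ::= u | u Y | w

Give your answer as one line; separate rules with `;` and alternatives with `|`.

Start has alternatives sharing prefix 'u': factor to Start → u Start1 with Start1 → ε | u w.
X has alternatives sharing prefix 'u': factor to X → u X1 with X1 → w | ε.
Y has alternatives sharing prefix 'u': factor to Y → u Y1 with Y1 → ε | Y.

Start ::= X w | w Y | u Start1; X ::= u X1; Y ::= w | u Y1; Start1 ::= eps | u w; X1 ::= w | eps; Y1 ::= eps | Y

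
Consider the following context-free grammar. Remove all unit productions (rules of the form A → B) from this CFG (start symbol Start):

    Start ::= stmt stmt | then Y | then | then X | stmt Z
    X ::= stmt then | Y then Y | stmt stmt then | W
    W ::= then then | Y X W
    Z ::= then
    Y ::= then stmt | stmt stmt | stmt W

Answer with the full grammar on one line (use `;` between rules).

Start ::= stmt stmt | then Y | then | then X | stmt Z; X ::= stmt then | Y then Y | stmt stmt then | then then | Y X W; W ::= then then | Y X W; Z ::= then; Y ::= then stmt | stmt stmt | stmt W

Unit pairs: X ⇒* {W}.
For each unit pair (A, B), copy every non-unit production of B to A, then drop all unit productions.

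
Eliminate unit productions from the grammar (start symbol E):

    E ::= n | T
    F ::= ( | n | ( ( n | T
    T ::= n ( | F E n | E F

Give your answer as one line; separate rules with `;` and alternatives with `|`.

E ::= n | n ( | F E n | E F; F ::= ( | n | ( ( n | n ( | F E n | E F; T ::= n ( | F E n | E F

Unit pairs: E ⇒* {T}; F ⇒* {T}.
For every A with A ⇒* B via unit rules, add B's non-unit alternatives to A; then delete every rule of the form X → Y.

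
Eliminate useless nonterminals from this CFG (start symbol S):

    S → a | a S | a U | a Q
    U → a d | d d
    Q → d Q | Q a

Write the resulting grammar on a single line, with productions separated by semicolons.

Generating nonterminals: {S, U}.
Reachable from S after that: {S, U}.
Removed useless symbols: {Q} and every production mentioning them.

S → a | a S | a U; U → a d | d d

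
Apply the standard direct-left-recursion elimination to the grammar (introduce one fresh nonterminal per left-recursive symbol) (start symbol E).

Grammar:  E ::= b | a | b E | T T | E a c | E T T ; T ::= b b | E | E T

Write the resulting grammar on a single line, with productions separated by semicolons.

Left recursion appears on E.
For E: α = {a c, T T}, β = {b, a, b E, T T}. Rewrite as E → β E' and E' → α E' | ε.

E ::= b E' | a E' | b E E' | T T E'; T ::= b b | E | E T; E' ::= a c E' | T T E' | epsilon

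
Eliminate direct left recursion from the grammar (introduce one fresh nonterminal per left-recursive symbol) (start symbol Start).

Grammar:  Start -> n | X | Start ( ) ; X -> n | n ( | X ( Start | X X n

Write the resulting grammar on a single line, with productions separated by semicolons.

Start -> n Start1 | X Start1; X -> n X1 | n ( X1; Start1 -> ( ) Start1 | ε; X1 -> ( Start X1 | X n X1 | ε

Left recursion appears on Start, X.
For Start: α = {( )}, β = {n, X}. Rewrite as Start → β Start1 and Start1 → α Start1 | ε.
For X: α = {( Start, X n}, β = {n, n (}. Rewrite as X → β X1 and X1 → α X1 | ε.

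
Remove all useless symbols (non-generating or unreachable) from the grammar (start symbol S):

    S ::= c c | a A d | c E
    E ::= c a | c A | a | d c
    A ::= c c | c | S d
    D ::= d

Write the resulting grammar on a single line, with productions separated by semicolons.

S ::= c c | a A d | c E; E ::= c a | c A | a | d c; A ::= c c | c | S d

Generating nonterminals: {A, D, E, S}.
Reachable from S after that: {A, E, S}.
Removed useless symbols: {D} and every production mentioning them.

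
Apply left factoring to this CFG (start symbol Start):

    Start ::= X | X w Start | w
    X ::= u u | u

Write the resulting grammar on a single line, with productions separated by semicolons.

Start has alternatives sharing prefix 'X': factor to Start → X Start1 with Start1 → ε | w Start.
X has alternatives sharing prefix 'u': factor to X → u X1 with X1 → u | ε.

Start ::= w | X Start1; X ::= u X1; Start1 ::= ε | w Start; X1 ::= u | ε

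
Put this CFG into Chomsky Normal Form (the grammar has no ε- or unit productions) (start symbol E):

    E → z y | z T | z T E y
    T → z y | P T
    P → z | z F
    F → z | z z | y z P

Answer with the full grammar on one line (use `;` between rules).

Introduce a nonterminal for each terminal appearing in a rule of length ≥ 2: X1 → z, X2 → y.
Binarize each right-hand side of length ≥ 3 by chaining fresh nonterminals (Y1, Y2, …): affected rules were E → X1 T E X2; F → X2 X1 P.

E → X1 X2 | X1 T | X1 Y1; T → X1 X2 | P T; P → z | X1 F; F → z | X1 X1 | X2 Y3; X1 → z; X2 → y; Y1 → T Y2; Y2 → E X2; Y3 → X1 P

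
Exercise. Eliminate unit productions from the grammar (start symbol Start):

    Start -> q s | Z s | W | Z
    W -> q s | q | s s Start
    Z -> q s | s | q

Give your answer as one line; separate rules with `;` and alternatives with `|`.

Unit pairs: Start ⇒* {W, Z}.
Replace each nonterminal's rules with the union of the non-unit rules of every nonterminal it unit-derives.

Start -> q s | s | q | Z s | s s Start; W -> q s | q | s s Start; Z -> q s | s | q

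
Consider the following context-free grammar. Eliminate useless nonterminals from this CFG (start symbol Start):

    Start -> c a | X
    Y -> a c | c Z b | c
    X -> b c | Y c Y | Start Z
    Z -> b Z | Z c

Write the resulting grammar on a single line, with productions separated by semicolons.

Start -> c a | X; Y -> a c | c; X -> b c | Y c Y

Generating nonterminals: {Start, X, Y}.
Reachable from Start after that: {Start, X, Y}.
Removed useless symbols: {Z} and every production mentioning them.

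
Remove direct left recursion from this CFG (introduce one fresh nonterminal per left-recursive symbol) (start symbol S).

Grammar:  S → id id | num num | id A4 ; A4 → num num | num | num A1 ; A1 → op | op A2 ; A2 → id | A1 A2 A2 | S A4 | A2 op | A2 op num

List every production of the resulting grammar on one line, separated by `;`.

S → id id | num num | id A4; A4 → num num | num | num A1; A1 → op | op A2; A2 → id A2' | A1 A2 A2 A2' | S A4 A2'; A2' → op A2' | op num A2' | ε

Left recursion appears on A2.
For A2: α = {op, op num}, β = {id, A1 A2 A2, S A4}. Rewrite as A2 → β A2' and A2' → α A2' | ε.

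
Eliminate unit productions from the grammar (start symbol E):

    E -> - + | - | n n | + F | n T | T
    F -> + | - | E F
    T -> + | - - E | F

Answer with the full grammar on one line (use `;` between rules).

E -> - + | - | n n | + F | n T | + | E F | - - E; F -> + | - | E F; T -> + | - | E F | - - E

Unit pairs: E ⇒* {F, T}; T ⇒* {F}.
Replace each nonterminal's rules with the union of the non-unit rules of every nonterminal it unit-derives.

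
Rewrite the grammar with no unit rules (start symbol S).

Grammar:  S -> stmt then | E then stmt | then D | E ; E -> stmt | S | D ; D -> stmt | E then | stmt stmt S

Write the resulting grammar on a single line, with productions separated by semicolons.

Unit pairs: E ⇒* {D, S}; S ⇒* {D, E}.
Replace each nonterminal's rules with the union of the non-unit rules of every nonterminal it unit-derives.

S -> stmt | E then | stmt stmt S | stmt then | E then stmt | then D; E -> stmt | E then | stmt stmt S | stmt then | E then stmt | then D; D -> stmt | E then | stmt stmt S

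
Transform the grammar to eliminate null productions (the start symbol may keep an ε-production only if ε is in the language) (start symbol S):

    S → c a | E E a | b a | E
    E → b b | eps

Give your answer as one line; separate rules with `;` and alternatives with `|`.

S → c a | E E a | E a | a | b a | E | eps; E → b b

Nullable set = {E, S}.
ε ∈ L(G) since S is nullable, so keep S → ε.
Add the nullable-subset variants: S → E E a gives E E a | E a | a.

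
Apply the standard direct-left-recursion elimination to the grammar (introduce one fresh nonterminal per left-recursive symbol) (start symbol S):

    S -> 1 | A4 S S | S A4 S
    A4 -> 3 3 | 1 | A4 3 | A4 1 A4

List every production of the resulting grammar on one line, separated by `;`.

S -> 1 S' | A4 S S S'; A4 -> 3 3 A4' | 1 A4'; S' -> A4 S S' | eps; A4' -> 3 A4' | 1 A4 A4' | eps

Left recursion appears on S, A4.
For S: α = {A4 S}, β = {1, A4 S S}. Rewrite as S → β S' and S' → α S' | ε.
For A4: α = {3, 1 A4}, β = {3 3, 1}. Rewrite as A4 → β A4' and A4' → α A4' | ε.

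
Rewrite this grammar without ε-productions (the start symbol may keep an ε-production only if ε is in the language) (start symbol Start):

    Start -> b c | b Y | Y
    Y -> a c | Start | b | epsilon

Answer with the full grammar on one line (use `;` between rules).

The nullable symbols are {Start, Y}.
ε ∈ L(G) since Start is nullable, so keep Start → ε.
For each production, add variants omitting each subset of nullable occurrences: Start → b Y gives b Y | b.

Start -> b c | b Y | b | Y | epsilon; Y -> a c | Start | b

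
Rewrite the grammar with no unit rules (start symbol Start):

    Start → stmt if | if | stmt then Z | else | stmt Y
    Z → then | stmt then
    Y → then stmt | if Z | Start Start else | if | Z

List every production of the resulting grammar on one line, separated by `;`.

Unit pairs: Y ⇒* {Z}.
For every A with A ⇒* B via unit rules, add B's non-unit alternatives to A; then delete every rule of the form X → Y.

Start → stmt if | if | stmt then Z | else | stmt Y; Z → then | stmt then; Y → then | stmt then | then stmt | if Z | Start Start else | if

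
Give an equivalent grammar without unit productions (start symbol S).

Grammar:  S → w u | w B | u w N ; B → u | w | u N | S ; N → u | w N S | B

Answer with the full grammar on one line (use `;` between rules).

S → w u | w B | u w N; B → u | w | u N | w u | w B | u w N; N → u | w | u N | w u | w B | u w N | w N S

Unit pairs: B ⇒* {S}; N ⇒* {B, S}.
Replace each nonterminal's rules with the union of the non-unit rules of every nonterminal it unit-derives.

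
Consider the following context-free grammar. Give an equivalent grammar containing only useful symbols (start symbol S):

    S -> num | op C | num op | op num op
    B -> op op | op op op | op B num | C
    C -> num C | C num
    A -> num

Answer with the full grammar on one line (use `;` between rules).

S -> num | num op | op num op

Generating nonterminals: {A, B, S}.
Reachable from S after that: {S}.
Removed useless symbols: {A, B, C} and every production mentioning them.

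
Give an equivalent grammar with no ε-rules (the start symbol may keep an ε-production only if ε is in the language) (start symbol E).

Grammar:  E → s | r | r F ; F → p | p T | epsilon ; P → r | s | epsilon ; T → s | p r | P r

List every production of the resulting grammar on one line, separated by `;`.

E → s | r | r F; F → p | p T; P → r | s; T → s | p r | P r | r

Nullable nonterminals: {F, P}.
ε ∉ L(G), so no ε-production is kept.
For each production, add variants omitting each subset of nullable occurrences: T → P r gives P r | r.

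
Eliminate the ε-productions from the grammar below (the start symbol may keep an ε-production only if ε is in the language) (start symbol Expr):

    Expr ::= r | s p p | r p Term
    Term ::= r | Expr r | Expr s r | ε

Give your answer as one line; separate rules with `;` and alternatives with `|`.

Nullable nonterminals: {Term}.
ε ∉ L(G), so no ε-production is kept.
For each production, add variants omitting each subset of nullable occurrences: Expr → r p Term gives r p Term | r p.

Expr ::= r | s p p | r p Term | r p; Term ::= r | Expr r | Expr s r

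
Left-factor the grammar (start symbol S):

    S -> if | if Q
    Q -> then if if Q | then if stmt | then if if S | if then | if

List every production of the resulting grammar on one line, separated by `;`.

S has alternatives sharing prefix 'if': factor to S → if S' with S' → ε | Q.
Q has alternatives sharing prefix 'then if': factor to Q → then if Q' with Q' → if Q | stmt | if S.
Q has alternatives sharing prefix 'if': factor to Q → if Q'' with Q'' → then | ε.
Q' has alternatives sharing prefix 'if': factor to Q' → if Q''' with Q''' → Q | S.

S -> if S'; Q -> then if Q' | if Q''; S' -> epsilon | Q; Q' -> stmt | if Q'''; Q'' -> then | epsilon; Q''' -> Q | S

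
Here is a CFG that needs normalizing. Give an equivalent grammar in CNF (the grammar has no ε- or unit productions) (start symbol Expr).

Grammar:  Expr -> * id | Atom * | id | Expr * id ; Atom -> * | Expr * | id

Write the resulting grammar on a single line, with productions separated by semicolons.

Expr -> X1 X2 | Atom X1 | id | Expr Y1; Atom -> * | Expr X1 | id; X1 -> *; X2 -> id; Y1 -> X1 X2

Introduce a nonterminal for each terminal appearing in a rule of length ≥ 2: X1 → *, X2 → id.
Binarize each right-hand side of length ≥ 3 by chaining fresh nonterminals (Y1, Y2, …): affected rules were Expr → Expr X1 X2.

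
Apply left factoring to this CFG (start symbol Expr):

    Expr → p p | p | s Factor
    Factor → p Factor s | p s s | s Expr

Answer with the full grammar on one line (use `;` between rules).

Expr → s Factor | p Expr1; Factor → s Expr | p Factor1; Expr1 → p | ε; Factor1 → Factor s | s s

Expr has alternatives sharing prefix 'p': factor to Expr → p Expr1 with Expr1 → p | ε.
Factor has alternatives sharing prefix 'p': factor to Factor → p Factor1 with Factor1 → Factor s | s s.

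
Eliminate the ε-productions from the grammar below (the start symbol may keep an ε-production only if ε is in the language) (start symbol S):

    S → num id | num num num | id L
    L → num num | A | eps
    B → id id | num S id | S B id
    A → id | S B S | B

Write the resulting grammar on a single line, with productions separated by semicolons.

S → num id | num num num | id L | id; L → num num | A; B → id id | num S id | S B id; A → id | S B S | B

Nullable nonterminals: {L}.
ε ∉ L(G), so no ε-production is kept.
For each production, add variants omitting each subset of nullable occurrences: S → id L gives id L | id.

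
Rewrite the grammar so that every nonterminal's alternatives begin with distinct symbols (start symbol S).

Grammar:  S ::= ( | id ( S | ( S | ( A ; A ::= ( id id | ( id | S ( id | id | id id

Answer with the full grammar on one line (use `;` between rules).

S has alternatives sharing prefix '(': factor to S → ( S' with S' → ε | S | A.
A has alternatives sharing prefix '( id': factor to A → ( id A' with A' → id | ε.
A has alternatives sharing prefix 'id': factor to A → id A'' with A'' → ε | id.

S ::= id ( S | ( S'; A ::= S ( id | ( id A' | id A''; S' ::= ε | S | A; A' ::= id | ε; A'' ::= ε | id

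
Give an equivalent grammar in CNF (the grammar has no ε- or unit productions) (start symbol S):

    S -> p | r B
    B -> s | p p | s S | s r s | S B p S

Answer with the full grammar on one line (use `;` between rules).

S -> p | X1 B; B -> s | X2 X2 | X3 S | X3 Y1 | S Y2; X1 -> r; X2 -> p; X3 -> s; Y1 -> X1 X3; Y2 -> B Y3; Y3 -> X2 S

Introduce a nonterminal for each terminal appearing in a rule of length ≥ 2: X1 → r, X2 → p, X3 → s.
Binarize each right-hand side of length ≥ 3 by chaining fresh nonterminals (Y1, Y2, …): affected rules were B → X3 X1 X3; B → S B X2 S.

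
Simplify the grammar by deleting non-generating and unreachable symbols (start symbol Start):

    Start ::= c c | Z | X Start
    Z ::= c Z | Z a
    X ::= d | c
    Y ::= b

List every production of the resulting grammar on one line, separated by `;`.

Start ::= c c | X Start; X ::= d | c

Generating nonterminals: {Start, X, Y}.
Reachable from Start after that: {Start, X}.
Removed useless symbols: {Y, Z} and every production mentioning them.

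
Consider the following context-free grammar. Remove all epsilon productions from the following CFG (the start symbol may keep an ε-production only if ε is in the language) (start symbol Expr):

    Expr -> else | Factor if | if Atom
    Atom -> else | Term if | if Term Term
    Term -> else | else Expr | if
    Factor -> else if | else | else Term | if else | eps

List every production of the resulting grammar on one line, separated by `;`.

Nullable nonterminals: {Factor}.
ε ∉ L(G), so no ε-production is kept.
For each production, add variants omitting each subset of nullable occurrences: Expr → Factor if gives Factor if | if.

Expr -> else | Factor if | if | if Atom; Atom -> else | Term if | if Term Term; Term -> else | else Expr | if; Factor -> else if | else | else Term | if else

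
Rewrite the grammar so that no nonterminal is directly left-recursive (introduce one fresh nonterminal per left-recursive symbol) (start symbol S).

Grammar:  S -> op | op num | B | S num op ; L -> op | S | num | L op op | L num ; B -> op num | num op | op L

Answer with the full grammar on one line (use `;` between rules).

S -> op S' | op num S' | B S'; L -> op L' | S L' | num L'; B -> op num | num op | op L; S' -> num op S' | ε; L' -> op op L' | num L' | ε

S, L are directly left-recursive.
For S: α = {num op}, β = {op, op num, B}. Rewrite as S → β S' and S' → α S' | ε.
For L: α = {op op, num}, β = {op, S, num}. Rewrite as L → β L' and L' → α L' | ε.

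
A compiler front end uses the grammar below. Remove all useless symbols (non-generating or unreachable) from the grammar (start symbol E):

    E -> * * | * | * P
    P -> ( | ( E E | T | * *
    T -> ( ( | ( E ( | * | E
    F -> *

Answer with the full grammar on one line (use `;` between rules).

E -> * * | * | * P; P -> ( | ( E E | T | * *; T -> ( ( | ( E ( | * | E

Generating nonterminals: {E, F, P, T}.
Reachable from E after that: {E, P, T}.
Removed useless symbols: {F} and every production mentioning them.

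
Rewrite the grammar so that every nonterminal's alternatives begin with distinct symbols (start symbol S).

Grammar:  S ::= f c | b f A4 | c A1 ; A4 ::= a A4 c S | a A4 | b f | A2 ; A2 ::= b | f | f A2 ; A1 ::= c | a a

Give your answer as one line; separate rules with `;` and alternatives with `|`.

A4 has alternatives sharing prefix 'a A4': factor to A4 → a A4 A4' with A4' → c S | ε.
A2 has alternatives sharing prefix 'f': factor to A2 → f A2' with A2' → ε | A2.

S ::= f c | b f A4 | c A1; A4 ::= b f | A2 | a A4 A4'; A2 ::= b | f A2'; A1 ::= c | a a; A4' ::= c S | ε; A2' ::= ε | A2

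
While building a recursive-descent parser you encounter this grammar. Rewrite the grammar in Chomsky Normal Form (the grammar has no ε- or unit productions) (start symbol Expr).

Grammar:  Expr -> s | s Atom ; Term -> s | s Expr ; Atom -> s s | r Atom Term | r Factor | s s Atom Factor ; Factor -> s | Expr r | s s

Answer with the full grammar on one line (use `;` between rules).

Expr -> s | X1 Atom; Term -> s | X1 Expr; Atom -> X1 X1 | X2 Y1 | X2 Factor | X1 Y2; Factor -> s | Expr X2 | X1 X1; X1 -> s; X2 -> r; Y1 -> Atom Term; Y2 -> X1 Y3; Y3 -> Atom Factor

Introduce a nonterminal for each terminal appearing in a rule of length ≥ 2: X1 → s, X2 → r.
Binarize each right-hand side of length ≥ 3 by chaining fresh nonterminals (Y1, Y2, …): affected rules were Atom → X2 Atom Term; Atom → X1 X1 Atom Factor.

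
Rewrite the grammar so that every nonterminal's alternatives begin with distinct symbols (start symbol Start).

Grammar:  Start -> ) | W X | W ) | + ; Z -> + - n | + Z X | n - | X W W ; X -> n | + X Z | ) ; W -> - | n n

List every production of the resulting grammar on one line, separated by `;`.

Start -> ) | + | W Start1; Z -> n - | X W W | + Z1; X -> n | + X Z | ); W -> - | n n; Start1 -> X | ); Z1 -> - n | Z X

Start has alternatives sharing prefix 'W': factor to Start → W Start1 with Start1 → X | ).
Z has alternatives sharing prefix '+': factor to Z → + Z1 with Z1 → - n | Z X.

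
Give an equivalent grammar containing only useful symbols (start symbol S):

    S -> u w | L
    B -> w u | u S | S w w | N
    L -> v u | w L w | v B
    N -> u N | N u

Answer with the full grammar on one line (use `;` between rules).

S -> u w | L; B -> w u | u S | S w w; L -> v u | w L w | v B

Generating nonterminals: {B, L, S}.
Reachable from S after that: {B, L, S}.
Removed useless symbols: {N} and every production mentioning them.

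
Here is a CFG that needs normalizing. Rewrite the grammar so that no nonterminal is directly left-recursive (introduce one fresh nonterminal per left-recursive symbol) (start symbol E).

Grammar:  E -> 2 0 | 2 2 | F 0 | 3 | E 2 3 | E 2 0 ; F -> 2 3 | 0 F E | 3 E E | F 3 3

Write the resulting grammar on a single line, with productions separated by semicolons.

E -> 2 0 E' | 2 2 E' | F 0 E' | 3 E'; F -> 2 3 F' | 0 F E F' | 3 E E F'; E' -> 2 3 E' | 2 0 E' | ε; F' -> 3 3 F' | ε

E, F are directly left-recursive.
For E: α = {2 3, 2 0}, β = {2 0, 2 2, F 0, 3}. Rewrite as E → β E' and E' → α E' | ε.
For F: α = {3 3}, β = {2 3, 0 F E, 3 E E}. Rewrite as F → β F' and F' → α F' | ε.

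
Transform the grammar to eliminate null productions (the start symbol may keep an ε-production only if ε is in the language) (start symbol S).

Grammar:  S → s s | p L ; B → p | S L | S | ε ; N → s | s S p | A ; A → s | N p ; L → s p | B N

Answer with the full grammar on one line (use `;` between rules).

S → s s | p L; B → p | S L | S; N → s | s S p | A; A → s | N p; L → s p | B N | N

The nullable symbols are {B}.
ε ∉ L(G), so no ε-production is kept.
Expand every rule over subsets of its nullable positions: L → B N gives B N | N.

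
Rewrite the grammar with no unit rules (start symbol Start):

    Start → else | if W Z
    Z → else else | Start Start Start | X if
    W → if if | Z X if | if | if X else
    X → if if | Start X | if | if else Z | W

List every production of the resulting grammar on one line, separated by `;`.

Start → else | if W Z; Z → else else | Start Start Start | X if; W → if if | Z X if | if | if X else; X → if if | Start X | if | if else Z | Z X if | if X else

Unit pairs: X ⇒* {W}.
Replace each nonterminal's rules with the union of the non-unit rules of every nonterminal it unit-derives.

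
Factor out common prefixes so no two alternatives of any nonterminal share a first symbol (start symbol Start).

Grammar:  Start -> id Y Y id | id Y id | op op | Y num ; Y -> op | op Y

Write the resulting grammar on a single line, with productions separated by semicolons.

Start has alternatives sharing prefix 'id Y': factor to Start → id Y Start1 with Start1 → Y id | id.
Y has alternatives sharing prefix 'op': factor to Y → op Y1 with Y1 → ε | Y.

Start -> op op | Y num | id Y Start1; Y -> op Y1; Start1 -> Y id | id; Y1 -> ε | Y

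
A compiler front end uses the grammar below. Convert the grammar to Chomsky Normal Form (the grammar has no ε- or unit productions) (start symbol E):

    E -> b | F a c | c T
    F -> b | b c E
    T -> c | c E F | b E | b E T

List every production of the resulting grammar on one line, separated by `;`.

Introduce a nonterminal for each terminal appearing in a rule of length ≥ 2: X1 → a, X2 → c, X3 → b.
Binarize each right-hand side of length ≥ 3 by chaining fresh nonterminals (Y1, Y2, …): affected rules were E → F X1 X2; F → X3 X2 E; T → X2 E F; T → X3 E T.

E -> b | F Y1 | X2 T; F -> b | X3 Y2; T -> c | X2 Y3 | X3 E | X3 Y4; X1 -> a; X2 -> c; X3 -> b; Y1 -> X1 X2; Y2 -> X2 E; Y3 -> E F; Y4 -> E T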